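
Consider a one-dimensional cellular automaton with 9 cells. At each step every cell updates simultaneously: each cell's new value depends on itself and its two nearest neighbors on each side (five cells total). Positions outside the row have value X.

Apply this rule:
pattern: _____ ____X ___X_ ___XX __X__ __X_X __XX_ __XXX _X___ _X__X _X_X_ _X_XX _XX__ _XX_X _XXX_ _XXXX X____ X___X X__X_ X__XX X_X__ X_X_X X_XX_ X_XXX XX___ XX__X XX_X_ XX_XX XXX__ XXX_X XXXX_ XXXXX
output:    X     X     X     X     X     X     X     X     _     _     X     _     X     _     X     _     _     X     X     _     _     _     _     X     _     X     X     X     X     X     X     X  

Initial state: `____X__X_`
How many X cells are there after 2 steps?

__XXX_XX_
X_XXXX__X
count of X: 6

6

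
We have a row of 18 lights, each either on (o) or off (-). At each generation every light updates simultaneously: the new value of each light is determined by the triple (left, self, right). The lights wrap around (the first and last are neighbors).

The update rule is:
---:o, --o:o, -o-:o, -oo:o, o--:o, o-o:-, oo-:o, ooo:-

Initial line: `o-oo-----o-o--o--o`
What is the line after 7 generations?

o-oooooooo-ooooooo

o-oooooooo-ooooooo
o-o------o-o------
o-oooooooo-ooooooo  (repeats generation 1; period 2)
generation 7: o-oooooooo-ooooooo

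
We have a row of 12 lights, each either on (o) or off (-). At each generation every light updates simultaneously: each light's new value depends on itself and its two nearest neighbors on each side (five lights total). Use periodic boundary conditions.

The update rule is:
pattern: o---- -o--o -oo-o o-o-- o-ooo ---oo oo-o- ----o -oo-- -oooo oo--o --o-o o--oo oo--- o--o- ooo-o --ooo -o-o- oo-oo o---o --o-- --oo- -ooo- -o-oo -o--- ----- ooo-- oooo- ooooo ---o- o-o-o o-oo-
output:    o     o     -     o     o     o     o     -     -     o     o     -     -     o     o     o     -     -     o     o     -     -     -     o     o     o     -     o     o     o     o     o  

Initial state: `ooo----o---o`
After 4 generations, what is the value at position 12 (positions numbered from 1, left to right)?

o

oo-oo-o-ooo-
o-oo-oooo-oo
ooo-ooooooo-
o-oooooooooo
position 12 holds o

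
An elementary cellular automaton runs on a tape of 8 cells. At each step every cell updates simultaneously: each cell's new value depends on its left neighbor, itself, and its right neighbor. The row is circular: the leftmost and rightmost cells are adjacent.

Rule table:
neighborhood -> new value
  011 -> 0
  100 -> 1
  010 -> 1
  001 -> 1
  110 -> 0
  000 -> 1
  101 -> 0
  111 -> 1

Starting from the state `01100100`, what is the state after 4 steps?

11111001

10011111
01101111
00000110
11111001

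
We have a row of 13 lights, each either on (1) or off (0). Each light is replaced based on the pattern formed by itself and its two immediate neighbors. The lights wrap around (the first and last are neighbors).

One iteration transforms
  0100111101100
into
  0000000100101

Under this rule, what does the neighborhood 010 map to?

0

At position 1 the neighborhood is 010; the next row has 0 there.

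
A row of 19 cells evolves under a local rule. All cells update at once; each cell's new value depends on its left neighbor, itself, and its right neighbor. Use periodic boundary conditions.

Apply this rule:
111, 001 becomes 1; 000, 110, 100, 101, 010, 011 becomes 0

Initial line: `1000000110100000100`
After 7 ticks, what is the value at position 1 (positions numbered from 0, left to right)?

tick 1: 0000001000000001001
tick 2: 0000010000000010010
tick 3: 0000100000000100100
tick 4: 0001000000001001000
tick 5: 0010000000010010000
tick 6: 0100000000100100000
tick 7: 1000000001001000000
position 1 holds 0

0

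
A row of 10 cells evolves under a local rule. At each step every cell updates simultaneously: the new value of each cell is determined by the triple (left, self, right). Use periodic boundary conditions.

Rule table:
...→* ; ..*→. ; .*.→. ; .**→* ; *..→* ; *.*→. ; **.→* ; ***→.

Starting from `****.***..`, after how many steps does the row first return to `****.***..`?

*..*.*.**.
.*.....**.
..****.***
*.*..*.*.*
*..*.....*
**..****.*
.**.*..*.*
.**..*....
.***..****
.*.**.*..*
...**..*..
**.***..**
.*.*.**.*.
.....**..*
****.***..

15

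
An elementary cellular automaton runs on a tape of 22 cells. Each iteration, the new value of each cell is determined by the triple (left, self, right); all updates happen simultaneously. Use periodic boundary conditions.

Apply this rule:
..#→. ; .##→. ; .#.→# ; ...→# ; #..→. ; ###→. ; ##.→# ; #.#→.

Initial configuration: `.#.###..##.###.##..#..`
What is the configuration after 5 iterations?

.#.#.#.#.#.#.#..#..#.#

.#...#...#...#..#..#.#
.#.#.#.#.#.#.#..#..#.#
.#.#.#.#.#.#.#..#..#.#  (fixed point — unchanged through iteration 5)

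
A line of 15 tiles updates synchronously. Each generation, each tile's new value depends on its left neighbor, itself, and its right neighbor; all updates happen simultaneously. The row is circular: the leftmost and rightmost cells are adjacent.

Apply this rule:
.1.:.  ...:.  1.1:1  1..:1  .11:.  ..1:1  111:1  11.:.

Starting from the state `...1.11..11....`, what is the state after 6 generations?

generation 1: ..1.1..11..1...
generation 2: .1.1.11..11.1..
generation 3: 1.1.1..11..1.1.
generation 4: .1.1.11..11.1.1
generation 5: 1.1.1..11..1.1.  (repeats generation 3; period 2)
generation 6: .1.1.11..11.1.1

.1.1.11..11.1.1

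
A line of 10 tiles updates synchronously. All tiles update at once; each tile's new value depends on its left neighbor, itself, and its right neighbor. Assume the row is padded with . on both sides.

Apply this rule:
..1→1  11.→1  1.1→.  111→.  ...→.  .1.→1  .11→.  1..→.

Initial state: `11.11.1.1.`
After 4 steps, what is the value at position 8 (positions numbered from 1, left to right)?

step 1: .1..1.1.1.
step 2: 11.11.1.1.  (repeats step 0; period 2)
step 4: 11.11.1.1.
position 8 holds .

.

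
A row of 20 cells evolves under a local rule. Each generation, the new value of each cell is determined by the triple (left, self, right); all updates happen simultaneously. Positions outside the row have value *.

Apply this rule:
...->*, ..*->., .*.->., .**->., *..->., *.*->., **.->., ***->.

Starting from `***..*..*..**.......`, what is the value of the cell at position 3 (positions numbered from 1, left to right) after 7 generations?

..............*****.
.************.......
..............*****.  (repeats generation 1; period 2)
generation 7: ..............*****.
position 3 holds .

.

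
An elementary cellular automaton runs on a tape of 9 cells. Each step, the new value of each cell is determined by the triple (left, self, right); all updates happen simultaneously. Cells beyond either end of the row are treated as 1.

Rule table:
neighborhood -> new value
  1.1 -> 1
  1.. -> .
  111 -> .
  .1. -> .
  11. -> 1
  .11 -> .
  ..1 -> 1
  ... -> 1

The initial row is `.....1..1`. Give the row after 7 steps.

11.11.11.

.1111..1.
1...1.1.1
1.11.1.1.
11.11.1.1
.11.11.1.
1.11.11.1
11.11.11.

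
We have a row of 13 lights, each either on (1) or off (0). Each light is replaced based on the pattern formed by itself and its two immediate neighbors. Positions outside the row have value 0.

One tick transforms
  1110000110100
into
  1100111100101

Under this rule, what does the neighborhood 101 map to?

At position 9 the neighborhood is 101; the next row has 0 there.

0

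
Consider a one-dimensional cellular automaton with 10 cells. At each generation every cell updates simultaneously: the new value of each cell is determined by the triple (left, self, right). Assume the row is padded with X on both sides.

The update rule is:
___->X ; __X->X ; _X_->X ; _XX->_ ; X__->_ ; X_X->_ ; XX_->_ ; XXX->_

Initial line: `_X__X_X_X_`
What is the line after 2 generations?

_X_XX_X_X_
_X____X_X_

_X____X_X_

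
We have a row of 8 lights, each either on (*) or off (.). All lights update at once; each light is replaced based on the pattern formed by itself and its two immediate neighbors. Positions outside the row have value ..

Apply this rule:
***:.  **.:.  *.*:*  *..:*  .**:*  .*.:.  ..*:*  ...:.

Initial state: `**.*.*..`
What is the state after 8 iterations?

.*.*.*.*

iteration 1: *.*.*.*.
iteration 2: .*.*.*.*
iteration 3: *.*.*.*.  (repeats iteration 1; period 2)
iteration 8: .*.*.*.*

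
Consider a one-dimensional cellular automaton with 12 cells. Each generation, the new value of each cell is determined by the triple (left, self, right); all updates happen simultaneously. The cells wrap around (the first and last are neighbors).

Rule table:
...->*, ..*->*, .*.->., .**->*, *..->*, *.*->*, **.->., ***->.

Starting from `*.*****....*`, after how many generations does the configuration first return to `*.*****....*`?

.**....*****
**.*****....
*.**....****
.**.*****...
**.**....***
..**.*****..
***.**....**
...**.*****.
****.**....*
....**.*****
*****.**....
*....**.****
.*****.**...
**....**.***
..*****.**..
***....**.**
...*****.**.
****....**.*
....*****.**
*****....**.
*....*****.*
.*****....**
**....*****.
*.*****....*

24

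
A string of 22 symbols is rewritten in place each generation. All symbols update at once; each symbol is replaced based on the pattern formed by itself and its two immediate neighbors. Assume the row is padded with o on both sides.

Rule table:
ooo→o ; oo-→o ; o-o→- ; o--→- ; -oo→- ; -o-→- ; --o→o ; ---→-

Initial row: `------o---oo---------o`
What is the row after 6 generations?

----o----------o--o--o

generation 1: -----o---o-o--------o-
generation 2: ----o---o----------o--
generation 3: ---o---o----------o--o
generation 4: --o---o----------o--o-
generation 5: -o---o----------o--o--
generation 6: ----o----------o--o--o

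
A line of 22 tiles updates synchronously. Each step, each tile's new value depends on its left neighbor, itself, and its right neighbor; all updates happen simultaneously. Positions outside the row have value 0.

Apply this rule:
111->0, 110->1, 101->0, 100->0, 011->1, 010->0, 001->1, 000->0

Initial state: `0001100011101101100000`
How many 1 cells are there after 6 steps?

7

step 1: 0011100110101101100000
step 2: 0110101110001101100000
step 3: 1110001010011101100000
step 4: 1010010000110101100000
step 5: 0000100001110001100000
step 6: 0001000011010011100000
count of 1: 7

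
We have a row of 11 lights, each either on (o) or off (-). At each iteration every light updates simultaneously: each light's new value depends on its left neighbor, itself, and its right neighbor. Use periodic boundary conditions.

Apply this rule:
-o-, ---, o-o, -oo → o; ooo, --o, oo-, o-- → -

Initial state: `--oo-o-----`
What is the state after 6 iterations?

-oo---oooo-

o-o-oo-oooo
-oooo-oo---
-o---oo--oo
oo-o-o---o-
o-oooo-o-oo
-oo---oooo-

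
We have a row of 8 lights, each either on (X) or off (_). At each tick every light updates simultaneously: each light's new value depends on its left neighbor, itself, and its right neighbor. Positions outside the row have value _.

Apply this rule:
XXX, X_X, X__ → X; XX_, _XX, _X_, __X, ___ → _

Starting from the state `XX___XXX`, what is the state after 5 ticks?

__X___X_
___X___X
____X___
_____X__
______X_

______X_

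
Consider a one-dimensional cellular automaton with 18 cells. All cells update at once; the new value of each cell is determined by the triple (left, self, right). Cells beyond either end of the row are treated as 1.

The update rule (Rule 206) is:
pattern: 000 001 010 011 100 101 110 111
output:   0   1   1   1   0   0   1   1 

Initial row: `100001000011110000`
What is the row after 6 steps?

100011000111110001
100111001111110011
101111011111110111
101111011111110111  (fixed point — unchanged through step 6)

101111011111110111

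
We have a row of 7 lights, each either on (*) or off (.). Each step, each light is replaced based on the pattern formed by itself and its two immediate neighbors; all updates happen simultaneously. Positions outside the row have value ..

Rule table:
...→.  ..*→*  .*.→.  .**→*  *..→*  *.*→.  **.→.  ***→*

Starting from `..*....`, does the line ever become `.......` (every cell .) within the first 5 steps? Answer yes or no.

step 1: .*.*...
step 2: *...*..
step 3: .*.*.*.
step 4: *.....*
step 5: .*...*.
step 5 is .*...*., still not uniform .

no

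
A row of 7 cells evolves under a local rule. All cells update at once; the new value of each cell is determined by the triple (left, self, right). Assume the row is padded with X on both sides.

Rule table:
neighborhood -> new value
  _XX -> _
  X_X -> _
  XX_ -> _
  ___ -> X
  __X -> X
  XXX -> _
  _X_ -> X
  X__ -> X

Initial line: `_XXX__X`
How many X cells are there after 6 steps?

4

step 1: ____XX_
step 2: XXXX___
step 3: ____XXX
step 4: XXXX___  (repeats step 2; period 2)
step 6: XXXX___
count of X: 4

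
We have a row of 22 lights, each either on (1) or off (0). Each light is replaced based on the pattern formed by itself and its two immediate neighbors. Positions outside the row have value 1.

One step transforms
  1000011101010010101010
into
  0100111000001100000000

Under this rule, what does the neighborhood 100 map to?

1

At position 1 the neighborhood is 100; the next row has 1 there.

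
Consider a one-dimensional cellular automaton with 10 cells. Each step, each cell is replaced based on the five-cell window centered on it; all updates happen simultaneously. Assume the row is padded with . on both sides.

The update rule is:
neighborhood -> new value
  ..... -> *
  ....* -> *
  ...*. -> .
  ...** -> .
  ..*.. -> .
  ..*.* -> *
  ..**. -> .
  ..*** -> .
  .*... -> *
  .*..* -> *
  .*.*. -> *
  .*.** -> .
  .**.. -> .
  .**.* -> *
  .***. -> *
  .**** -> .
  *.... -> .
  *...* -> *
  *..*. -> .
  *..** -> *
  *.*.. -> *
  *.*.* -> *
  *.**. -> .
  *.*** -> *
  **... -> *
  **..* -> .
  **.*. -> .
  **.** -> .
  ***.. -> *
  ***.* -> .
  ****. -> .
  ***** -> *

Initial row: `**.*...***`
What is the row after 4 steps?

.*....*..*

.*.***..**
.*.***.*..
.*.**..**.
.*....*..*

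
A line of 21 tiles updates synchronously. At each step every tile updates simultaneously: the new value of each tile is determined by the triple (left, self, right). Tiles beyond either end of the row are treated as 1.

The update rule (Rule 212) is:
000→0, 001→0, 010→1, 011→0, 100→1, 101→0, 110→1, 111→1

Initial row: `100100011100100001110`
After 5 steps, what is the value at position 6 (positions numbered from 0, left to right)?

0

step 1: 110110001110110000110
step 2: 110011000110011000010
step 3: 111001100011001100010
step 4: 111100110001100110010
step 5: 111110011000110011010
position 6 holds 0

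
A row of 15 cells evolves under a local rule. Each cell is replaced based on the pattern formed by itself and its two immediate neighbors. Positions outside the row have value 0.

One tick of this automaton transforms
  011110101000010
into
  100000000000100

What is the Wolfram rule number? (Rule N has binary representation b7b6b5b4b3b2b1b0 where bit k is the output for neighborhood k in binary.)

position 2: 111 → 0  (bit 7 = 0)
position 4: 110 → 0  (bit 6 = 0)
position 5: 101 → 0  (bit 5 = 0)
position 9: 100 → 0  (bit 4 = 0)
position 1: 011 → 0  (bit 3 = 0)
position 6: 010 → 0  (bit 2 = 0)
position 0: 001 → 1  (bit 1 = 1)
position 10: 000 → 0  (bit 0 = 0)
bits b7..b0 = 00000010 = 2

2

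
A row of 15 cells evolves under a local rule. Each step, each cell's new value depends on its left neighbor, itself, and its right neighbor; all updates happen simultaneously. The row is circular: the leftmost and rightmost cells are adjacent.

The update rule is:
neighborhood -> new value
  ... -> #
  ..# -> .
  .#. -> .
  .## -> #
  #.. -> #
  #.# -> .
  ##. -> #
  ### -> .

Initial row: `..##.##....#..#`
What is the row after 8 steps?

#.##.#####..#..
..##.#...##..#.
#.##..##.###..#
#.###.##.#.##.#
#.#.#.##...##.#
#.....####.##.#
#####.#..#.##.#
....#..#...##.#

....#..#...##.#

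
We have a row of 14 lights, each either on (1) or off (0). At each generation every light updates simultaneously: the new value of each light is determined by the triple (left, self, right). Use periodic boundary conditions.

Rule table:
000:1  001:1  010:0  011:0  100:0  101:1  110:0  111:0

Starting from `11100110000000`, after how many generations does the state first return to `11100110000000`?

28

00001000111111
01110011000000
10000100011111
00111001100000
11000010001111
00011100110000
11100001000111
00001110011000
11110000100011
00000111001100
11111000010001
00000011100110
11111100001000
00000001110011
01111110000100
10000000111001
00111111000010
11000000011100
00011111100001
01100000001110
10001111110000
00110000000111
01000111111000
10011000000011
00100011111100
11001100000001
00010001111110
11100110000000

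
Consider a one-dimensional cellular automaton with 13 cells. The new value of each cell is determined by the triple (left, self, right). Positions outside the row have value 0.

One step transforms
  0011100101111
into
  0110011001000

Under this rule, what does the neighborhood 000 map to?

At position 0 the neighborhood is 000; the next row has 0 there.

0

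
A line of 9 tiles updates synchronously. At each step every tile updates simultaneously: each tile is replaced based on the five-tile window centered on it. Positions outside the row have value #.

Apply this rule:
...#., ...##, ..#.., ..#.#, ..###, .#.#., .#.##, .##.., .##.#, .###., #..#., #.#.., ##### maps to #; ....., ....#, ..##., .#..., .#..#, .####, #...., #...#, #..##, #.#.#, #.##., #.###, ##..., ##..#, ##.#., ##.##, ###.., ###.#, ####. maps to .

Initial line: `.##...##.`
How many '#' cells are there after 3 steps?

..#..#.#.
.##.###.#
..#..#...
count of #: 2

2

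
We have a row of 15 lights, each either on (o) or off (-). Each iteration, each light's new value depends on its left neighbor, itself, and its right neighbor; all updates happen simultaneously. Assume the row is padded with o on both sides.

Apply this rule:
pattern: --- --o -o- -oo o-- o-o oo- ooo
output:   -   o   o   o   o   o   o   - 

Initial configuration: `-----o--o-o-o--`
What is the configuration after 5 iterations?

-oo-oooo----oo-

iteration 1: o---ooooooooooo
iteration 2: oo-oo----------
iteration 3: -ooooo--------o
iteration 4: oo---oo------oo
iteration 5: -oo-oooo----oo-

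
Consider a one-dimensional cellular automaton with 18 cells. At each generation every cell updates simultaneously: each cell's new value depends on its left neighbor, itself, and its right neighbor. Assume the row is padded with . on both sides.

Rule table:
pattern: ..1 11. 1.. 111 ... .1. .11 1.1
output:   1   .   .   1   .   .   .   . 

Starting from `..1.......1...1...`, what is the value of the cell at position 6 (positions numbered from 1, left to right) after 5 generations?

.1.......1...1....
1.......1...1.....
.......1...1......
......1...1.......
.....1...1........
position 6 holds 1

1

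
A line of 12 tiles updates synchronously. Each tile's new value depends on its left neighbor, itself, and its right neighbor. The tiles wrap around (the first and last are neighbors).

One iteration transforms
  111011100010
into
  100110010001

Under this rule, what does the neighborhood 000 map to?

0

At position 8 the neighborhood is 000; the next row has 0 there.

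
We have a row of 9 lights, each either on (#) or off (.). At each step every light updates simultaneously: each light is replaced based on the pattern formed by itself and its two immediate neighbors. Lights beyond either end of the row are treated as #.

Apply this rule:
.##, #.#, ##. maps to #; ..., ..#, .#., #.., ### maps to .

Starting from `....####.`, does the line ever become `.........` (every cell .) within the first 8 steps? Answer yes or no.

no

....#..##
.......#.
........#
........#  (fixed point — unchanged through step 8)
step 8 is ........#, still not uniform .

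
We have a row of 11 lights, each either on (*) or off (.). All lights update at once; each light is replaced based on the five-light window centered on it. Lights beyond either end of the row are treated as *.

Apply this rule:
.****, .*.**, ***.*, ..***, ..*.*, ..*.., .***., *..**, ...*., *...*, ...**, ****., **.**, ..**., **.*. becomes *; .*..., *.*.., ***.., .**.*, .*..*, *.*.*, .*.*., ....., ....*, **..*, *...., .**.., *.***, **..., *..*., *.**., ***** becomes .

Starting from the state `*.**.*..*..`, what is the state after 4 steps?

**..*...*.*
*...*.****.
..****.****
.******.*..

.******.*..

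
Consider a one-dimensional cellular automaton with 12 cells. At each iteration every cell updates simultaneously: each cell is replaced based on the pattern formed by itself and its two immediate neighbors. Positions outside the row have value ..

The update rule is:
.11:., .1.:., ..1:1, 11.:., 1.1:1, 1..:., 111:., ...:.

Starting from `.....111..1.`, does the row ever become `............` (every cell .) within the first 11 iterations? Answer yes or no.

....1....1..
...1....1...
..1....1....
.1....1.....
1....1......
....1.......
...1........
..1.........
.1..........
1...........
............
all cells are . at iteration 11

yes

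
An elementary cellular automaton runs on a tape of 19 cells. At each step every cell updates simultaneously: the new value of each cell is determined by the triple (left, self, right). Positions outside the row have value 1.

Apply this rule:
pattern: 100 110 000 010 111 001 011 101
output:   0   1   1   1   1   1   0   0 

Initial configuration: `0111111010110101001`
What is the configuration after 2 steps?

0011111010010101010
0101111010110101010

0101111010110101010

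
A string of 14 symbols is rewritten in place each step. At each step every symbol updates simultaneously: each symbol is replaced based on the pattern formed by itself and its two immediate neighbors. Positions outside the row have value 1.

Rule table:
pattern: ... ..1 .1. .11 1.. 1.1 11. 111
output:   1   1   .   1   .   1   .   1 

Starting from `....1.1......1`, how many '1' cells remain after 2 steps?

.111.1..111111
111.1..1111111
count of 1: 11

11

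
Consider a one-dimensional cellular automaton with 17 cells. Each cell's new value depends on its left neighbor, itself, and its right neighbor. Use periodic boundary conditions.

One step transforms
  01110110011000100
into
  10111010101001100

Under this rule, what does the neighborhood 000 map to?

0

At position 12 the neighborhood is 000; the next row has 0 there.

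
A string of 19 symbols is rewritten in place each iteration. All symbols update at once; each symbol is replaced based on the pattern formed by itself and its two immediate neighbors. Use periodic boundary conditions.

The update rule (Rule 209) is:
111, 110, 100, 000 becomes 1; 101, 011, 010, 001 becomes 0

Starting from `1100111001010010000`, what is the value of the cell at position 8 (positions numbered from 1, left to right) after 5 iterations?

0

0110011100001001110
0011001111100100111
1001100111110010011
1100110011111001001
1110011001111100100
position 8 holds 0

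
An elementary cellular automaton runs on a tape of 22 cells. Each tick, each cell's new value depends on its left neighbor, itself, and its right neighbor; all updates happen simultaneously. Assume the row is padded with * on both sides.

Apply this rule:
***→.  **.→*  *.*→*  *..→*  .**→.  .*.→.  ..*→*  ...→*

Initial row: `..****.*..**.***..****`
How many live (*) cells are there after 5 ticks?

9

tick 1: **...**.**.**..***....
tick 2: .****.**.**.***..*****
tick 3: *...**.**.**..***.....
tick 4: ****.**.**.***..******
tick 5: ...**.**.**..***......
count of *: 9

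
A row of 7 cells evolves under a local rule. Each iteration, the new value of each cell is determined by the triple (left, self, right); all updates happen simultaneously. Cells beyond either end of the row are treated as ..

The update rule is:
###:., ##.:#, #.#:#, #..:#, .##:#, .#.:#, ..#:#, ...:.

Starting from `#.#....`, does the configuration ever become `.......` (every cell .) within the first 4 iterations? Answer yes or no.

####...
#..##..
######.
#....##
iteration 4 is #....##, still not uniform .

no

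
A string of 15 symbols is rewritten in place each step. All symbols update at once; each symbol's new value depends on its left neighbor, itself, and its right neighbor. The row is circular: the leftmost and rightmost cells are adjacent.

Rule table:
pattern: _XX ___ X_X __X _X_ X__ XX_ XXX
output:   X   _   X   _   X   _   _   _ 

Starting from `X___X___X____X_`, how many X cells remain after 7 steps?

3

step 1: X___X___X____XX
step 2: ____X___X____X_
step 3: ____X___X____X_  (fixed point — unchanged through step 7)
count of X: 3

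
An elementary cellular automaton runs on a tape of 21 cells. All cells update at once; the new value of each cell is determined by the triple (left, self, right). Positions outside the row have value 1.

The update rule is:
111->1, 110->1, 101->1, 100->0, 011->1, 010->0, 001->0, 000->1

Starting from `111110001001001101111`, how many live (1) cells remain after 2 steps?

18

111110100000001111111
111111001111101111111
count of 1: 18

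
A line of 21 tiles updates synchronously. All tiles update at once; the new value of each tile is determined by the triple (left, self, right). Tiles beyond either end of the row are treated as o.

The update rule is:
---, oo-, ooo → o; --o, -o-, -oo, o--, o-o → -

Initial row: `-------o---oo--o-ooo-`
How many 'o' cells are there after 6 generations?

9

-ooooo---o--o-----oo-
--oooo-o------ooo--o-
---ooo---oooo--oo----
-o--oo-o--ooo---o-oo-
-----o-----oo-o----o-
-ooo---ooo--o---oo---
count of o: 9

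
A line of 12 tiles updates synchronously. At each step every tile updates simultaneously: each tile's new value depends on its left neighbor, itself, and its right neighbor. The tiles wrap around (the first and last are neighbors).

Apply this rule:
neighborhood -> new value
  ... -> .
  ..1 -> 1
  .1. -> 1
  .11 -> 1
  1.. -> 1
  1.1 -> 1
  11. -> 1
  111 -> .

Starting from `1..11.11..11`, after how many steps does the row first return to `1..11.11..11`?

step 1: 11111111111.
step 2: 1.........11
step 3: 11.......11.
step 4: 111.....1111
step 5: ..11...11...
step 6: .1111.1111..
step 7: 11..111..11.
step 8: 11111.111111
step 9: ....111.....
step 10: ...11.11....
step 11: ..1111111...
step 12: .11.....11..
step 13: 1111...1111.
step 14: 1..11.11..11

14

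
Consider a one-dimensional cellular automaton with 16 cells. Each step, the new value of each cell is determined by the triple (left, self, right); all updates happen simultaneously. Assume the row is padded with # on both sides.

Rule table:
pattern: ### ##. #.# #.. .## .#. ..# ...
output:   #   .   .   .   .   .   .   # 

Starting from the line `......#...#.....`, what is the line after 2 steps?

step 1: .####...#...###.
step 2: ..##..#...#..#..

..##..#...#..#..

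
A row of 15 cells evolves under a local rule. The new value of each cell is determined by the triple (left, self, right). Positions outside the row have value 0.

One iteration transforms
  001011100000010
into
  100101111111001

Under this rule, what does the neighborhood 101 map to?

1

At position 3 the neighborhood is 101; the next row has 1 there.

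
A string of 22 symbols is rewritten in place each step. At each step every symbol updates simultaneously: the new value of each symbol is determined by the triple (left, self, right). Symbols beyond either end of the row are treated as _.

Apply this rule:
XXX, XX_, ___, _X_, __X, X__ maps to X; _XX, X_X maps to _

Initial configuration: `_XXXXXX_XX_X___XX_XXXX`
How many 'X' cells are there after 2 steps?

step 1: X_XXXXX__X_XXXX_X__XXX
step 2: X__XXXXXXX__XXX_XXX_XX
count of X: 16

16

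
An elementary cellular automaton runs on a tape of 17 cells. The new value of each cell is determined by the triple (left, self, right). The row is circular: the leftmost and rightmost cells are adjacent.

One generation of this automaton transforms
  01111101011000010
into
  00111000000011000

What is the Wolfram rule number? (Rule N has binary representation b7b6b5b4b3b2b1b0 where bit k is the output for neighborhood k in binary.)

position 2: 111 → 1  (bit 7 = 1)
position 5: 110 → 0  (bit 6 = 0)
position 6: 101 → 0  (bit 5 = 0)
position 11: 100 → 0  (bit 4 = 0)
position 1: 011 → 0  (bit 3 = 0)
position 7: 010 → 0  (bit 2 = 0)
position 0: 001 → 0  (bit 1 = 0)
position 12: 000 → 1  (bit 0 = 1)
bits b7..b0 = 10000001 = 129

129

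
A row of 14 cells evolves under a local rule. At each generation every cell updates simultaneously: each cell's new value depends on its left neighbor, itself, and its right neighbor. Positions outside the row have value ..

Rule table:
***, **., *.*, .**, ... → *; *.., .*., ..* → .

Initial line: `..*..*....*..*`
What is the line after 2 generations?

..****.**.****

*......**.....
..****.**.****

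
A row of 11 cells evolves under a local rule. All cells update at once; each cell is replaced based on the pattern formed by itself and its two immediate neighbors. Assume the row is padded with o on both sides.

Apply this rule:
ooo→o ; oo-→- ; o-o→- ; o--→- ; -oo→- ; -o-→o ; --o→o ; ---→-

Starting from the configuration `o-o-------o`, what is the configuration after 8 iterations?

--oo--oo--o

--o------o-
-oo-----oo-
-------o---
------oo--o
-----o---o-
----oo--oo-
---o---o---
--oo--oo--o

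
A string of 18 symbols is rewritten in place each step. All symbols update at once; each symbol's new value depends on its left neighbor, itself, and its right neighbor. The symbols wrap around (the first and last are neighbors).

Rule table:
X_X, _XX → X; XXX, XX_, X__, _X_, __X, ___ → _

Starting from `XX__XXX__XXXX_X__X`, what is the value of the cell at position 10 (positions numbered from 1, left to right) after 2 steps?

_

____X____X___X___X
__________________
position 10 holds _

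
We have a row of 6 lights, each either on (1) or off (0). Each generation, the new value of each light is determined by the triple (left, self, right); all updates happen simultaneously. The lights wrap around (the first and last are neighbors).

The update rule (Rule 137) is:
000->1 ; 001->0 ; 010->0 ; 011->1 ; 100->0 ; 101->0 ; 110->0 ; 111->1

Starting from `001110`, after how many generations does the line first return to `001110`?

9

101100
001000
100011
001011
000010
111000
110010
100000
001110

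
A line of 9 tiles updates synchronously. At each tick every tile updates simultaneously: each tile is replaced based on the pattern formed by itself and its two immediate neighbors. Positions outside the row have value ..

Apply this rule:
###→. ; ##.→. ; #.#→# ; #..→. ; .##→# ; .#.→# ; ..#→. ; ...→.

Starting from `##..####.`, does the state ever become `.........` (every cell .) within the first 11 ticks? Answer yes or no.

no

#...#....
#...#....  (fixed point — unchanged through tick 11)
tick 11 is #...#...., still not uniform .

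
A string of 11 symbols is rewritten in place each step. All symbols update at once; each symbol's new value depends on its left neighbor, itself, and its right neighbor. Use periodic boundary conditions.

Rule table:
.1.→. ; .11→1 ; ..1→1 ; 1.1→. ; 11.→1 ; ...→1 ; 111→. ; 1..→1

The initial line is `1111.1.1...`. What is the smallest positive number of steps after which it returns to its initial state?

1..1....111
111.11111..
1.1.1...111
1....1111..
.11111..111
.1...1111.1
..1111..1..
111..111.11
..1111.1.1.
111..1....1
..111.11111
111.1.1...1
..1....1111
11.11111..1
.1.1...1111
....1111..1
11111..111.
1...1111.1.
.1111..1...
11..111.111
.1111.1.1..
11..1....11
.111.11111.
11.1.1...11
.1....1111.
1.11111..11
1.1...1111.
...1111..1.
1111..111.1
...1111.1.1
1111..1....
1..111.1111
1111.1.1...

33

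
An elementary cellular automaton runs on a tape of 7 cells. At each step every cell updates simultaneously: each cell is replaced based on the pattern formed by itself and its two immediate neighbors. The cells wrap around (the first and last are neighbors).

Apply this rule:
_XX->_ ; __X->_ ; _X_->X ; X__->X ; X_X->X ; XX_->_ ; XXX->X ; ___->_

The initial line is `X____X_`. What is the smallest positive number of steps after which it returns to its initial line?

XX___XX
X_X___X
_XXX___
__X_X__
__XXXX_
___XX_X
X____XX
_X____X
XXX___X
XX_X___
__XXX__
___X_X_
___XXXX
X___XX_
XX____X
X_X____
XXXX___
_XX_X__
___XXX_
____X_X
X___XXX
_X___XX
XXX____
_X_X___
_XXXX__
__XX_X_
____XXX
X____X_

28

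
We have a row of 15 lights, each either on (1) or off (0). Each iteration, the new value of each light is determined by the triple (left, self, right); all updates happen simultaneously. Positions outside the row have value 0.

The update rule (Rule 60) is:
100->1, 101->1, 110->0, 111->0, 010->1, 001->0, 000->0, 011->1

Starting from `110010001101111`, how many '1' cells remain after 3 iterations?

101011001011000
111110101110100
100001111001110
count of 1: 8

8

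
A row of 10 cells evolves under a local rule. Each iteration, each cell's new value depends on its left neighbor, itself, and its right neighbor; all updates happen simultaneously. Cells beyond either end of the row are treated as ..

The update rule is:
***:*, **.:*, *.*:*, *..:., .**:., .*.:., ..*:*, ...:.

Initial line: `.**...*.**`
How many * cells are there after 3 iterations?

4

iteration 1: *.*..*.*.*
iteration 2: .*..*.*.*.
iteration 3: *..*.*.*..
count of *: 4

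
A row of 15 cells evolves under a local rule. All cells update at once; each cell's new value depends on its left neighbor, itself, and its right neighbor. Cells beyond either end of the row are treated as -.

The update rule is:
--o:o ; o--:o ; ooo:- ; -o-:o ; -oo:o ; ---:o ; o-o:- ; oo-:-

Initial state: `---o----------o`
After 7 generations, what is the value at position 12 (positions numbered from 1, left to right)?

ooooooooooooooo
o--------------
ooooooooooooooo  (repeats generation 1; period 2)
generation 7: ooooooooooooooo
position 12 holds o

o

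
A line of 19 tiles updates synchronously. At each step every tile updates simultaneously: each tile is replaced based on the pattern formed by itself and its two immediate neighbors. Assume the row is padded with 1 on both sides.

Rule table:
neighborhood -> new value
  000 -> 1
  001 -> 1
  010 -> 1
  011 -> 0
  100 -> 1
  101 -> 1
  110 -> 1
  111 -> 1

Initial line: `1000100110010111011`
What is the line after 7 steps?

1111111111111011111

1111111011111011101
1111111101111101110
1111111110111110111
1111111111011111011
1111111111101111101
1111111111110111110
1111111111111011111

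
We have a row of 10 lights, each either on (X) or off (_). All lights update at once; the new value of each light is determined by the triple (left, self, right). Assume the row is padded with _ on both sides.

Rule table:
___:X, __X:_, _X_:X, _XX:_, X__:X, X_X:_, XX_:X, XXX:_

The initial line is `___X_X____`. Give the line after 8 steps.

___X_X_X_X

step 1: XX_X_XXXXX
step 2: _X_X_____X
step 3: _X_XXXXX_X
step 4: _X_____X_X
step 5: _XXXXX_X_X
step 6: _____X_X_X
step 7: XXXX_X_X_X
step 8: ___X_X_X_X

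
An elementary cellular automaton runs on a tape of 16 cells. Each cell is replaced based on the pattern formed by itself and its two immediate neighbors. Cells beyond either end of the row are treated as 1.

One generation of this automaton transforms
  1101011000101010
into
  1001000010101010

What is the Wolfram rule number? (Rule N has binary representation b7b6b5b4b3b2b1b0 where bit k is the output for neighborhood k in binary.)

133

position 0: 111 → 1  (bit 7 = 1)
position 1: 110 → 0  (bit 6 = 0)
position 2: 101 → 0  (bit 5 = 0)
position 7: 100 → 0  (bit 4 = 0)
position 5: 011 → 0  (bit 3 = 0)
position 3: 010 → 1  (bit 2 = 1)
position 9: 001 → 0  (bit 1 = 0)
position 8: 000 → 1  (bit 0 = 1)
bits b7..b0 = 10000101 = 133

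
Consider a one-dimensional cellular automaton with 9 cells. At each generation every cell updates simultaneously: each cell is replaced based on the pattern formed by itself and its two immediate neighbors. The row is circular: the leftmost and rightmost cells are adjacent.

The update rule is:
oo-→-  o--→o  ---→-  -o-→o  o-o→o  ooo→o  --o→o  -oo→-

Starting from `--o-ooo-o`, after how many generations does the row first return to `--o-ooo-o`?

generation 1: oooo-o-oo
generation 2: ooo-ooo-o
generation 3: oo-o-o-o-
generation 4: --ooooooo
generation 5: oo-ooooo-
generation 6: --o-ooo-o

6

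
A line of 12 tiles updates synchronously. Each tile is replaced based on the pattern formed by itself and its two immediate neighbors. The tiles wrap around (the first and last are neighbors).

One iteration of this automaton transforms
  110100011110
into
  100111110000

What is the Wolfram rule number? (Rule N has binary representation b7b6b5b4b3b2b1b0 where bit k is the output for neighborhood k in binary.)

31

position 8: 111 → 0  (bit 7 = 0)
position 1: 110 → 0  (bit 6 = 0)
position 2: 101 → 0  (bit 5 = 0)
position 4: 100 → 1  (bit 4 = 1)
position 0: 011 → 1  (bit 3 = 1)
position 3: 010 → 1  (bit 2 = 1)
position 6: 001 → 1  (bit 1 = 1)
position 5: 000 → 1  (bit 0 = 1)
bits b7..b0 = 00011111 = 31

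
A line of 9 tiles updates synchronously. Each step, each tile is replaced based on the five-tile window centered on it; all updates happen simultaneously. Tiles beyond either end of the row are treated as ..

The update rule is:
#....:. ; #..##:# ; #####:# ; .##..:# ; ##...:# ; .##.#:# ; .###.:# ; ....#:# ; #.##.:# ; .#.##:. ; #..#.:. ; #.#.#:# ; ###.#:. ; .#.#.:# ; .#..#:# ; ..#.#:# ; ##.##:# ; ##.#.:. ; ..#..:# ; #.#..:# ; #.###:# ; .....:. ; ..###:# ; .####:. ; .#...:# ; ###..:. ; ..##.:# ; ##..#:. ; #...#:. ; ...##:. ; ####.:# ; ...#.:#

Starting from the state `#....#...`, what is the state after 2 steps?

####.#.#.

step 1: ##.####..
step 2: ####.#.#.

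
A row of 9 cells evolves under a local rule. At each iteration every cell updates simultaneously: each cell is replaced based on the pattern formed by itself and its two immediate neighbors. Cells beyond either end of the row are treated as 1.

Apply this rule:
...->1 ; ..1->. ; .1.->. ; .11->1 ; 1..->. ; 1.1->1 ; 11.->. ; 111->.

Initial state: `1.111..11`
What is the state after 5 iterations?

11..1..11

iteration 1: .11....1.
iteration 2: 11..11..1
iteration 3: ....1...1
iteration 4: .11...1.1
iteration 5: 11..1..11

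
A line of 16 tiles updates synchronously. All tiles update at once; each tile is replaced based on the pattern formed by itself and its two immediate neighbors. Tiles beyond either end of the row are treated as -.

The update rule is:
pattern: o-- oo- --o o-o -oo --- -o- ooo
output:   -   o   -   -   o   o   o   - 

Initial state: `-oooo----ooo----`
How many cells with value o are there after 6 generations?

8

-o--o-oo-o-o-ooo
-o--o-oo-o-o-o-o
-o--o-oo-o-o-o-o  (fixed point — unchanged through generation 6)
count of o: 8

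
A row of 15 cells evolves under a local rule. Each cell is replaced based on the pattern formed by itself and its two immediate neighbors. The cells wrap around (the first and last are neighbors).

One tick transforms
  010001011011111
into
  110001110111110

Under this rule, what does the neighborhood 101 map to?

1

At position 0 the neighborhood is 101; the next row has 1 there.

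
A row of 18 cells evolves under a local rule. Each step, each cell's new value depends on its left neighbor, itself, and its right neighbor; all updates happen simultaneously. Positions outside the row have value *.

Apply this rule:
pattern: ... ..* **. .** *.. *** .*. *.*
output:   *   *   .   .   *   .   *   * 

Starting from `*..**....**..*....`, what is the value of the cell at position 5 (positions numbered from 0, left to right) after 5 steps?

step 1: .**..****..*******
step 2: *..**....**.......
step 3: .**..****..*******  (repeats step 1; period 2)
step 5: .**..****..*******
position 5 holds *

*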